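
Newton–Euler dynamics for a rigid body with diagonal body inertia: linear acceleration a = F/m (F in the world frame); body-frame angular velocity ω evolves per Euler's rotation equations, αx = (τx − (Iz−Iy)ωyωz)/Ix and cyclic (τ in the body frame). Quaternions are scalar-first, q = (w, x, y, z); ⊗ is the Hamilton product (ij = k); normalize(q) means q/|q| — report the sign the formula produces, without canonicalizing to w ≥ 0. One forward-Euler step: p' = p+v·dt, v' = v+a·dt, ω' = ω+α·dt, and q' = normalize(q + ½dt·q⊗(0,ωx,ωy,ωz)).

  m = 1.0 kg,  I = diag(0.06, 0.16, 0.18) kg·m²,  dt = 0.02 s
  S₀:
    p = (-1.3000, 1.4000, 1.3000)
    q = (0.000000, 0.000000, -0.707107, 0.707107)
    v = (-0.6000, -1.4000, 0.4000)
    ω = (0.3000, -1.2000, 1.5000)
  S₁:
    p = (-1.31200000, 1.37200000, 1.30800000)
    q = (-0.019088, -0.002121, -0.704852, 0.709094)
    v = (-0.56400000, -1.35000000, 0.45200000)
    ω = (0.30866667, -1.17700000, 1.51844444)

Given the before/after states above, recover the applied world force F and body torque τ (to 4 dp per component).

Δv = v₁−v₀ = (0.03600000, 0.05000000, 0.05200000)
m·(v₁−v₀)/dt = (1.8000, 2.5000, 2.6000)
ω₁ − ω₀ = (0.00866667, 0.02300000, 0.01844444)
applied torque τ = (-0.0100, 0.1300, 0.1300)

F = (1.8000, 2.5000, 2.6000)
τ = (-0.0100, 0.1300, 0.1300)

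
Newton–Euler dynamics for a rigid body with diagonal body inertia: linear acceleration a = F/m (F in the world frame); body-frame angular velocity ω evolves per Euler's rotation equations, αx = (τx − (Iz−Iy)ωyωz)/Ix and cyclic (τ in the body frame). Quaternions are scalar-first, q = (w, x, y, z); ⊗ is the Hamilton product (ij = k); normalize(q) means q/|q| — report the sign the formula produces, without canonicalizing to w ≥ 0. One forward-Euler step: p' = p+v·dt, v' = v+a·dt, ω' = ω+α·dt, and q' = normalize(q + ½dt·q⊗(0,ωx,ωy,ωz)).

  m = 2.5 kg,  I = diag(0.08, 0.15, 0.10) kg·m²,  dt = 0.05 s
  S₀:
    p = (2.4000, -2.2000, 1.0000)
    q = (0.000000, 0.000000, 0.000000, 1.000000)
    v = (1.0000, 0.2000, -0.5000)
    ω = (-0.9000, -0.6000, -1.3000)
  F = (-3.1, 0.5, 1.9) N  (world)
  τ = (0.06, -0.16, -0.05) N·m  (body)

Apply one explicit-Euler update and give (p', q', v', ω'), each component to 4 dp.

p' = (2.4500, -2.1900, 0.9750)
q' = (0.0325, 0.0150, -0.0225, 0.9991)
v' = (0.9380, 0.2100, -0.4620)
ω' = (-0.8381, -0.6455, -1.3439)

a = F/m = (-1.2400, 0.2000, 0.7600)
p + v·dt = (2.4500, -2.1900, 0.9750)
new velocity v' = (0.9380, 0.2100, -0.4620)
ω×(Iω) gyroscopic = (-0.0390, -0.0234, 0.0378)
(τ − ω×Iω)/I = (1.2375, -0.9107, -0.8780)
ω' = ω + α·dt = (-0.8381, -0.6455, -1.3439)
2q̇ = q⊗(0,ω) = (1.3000000, 0.6000000, -0.9000000, 0.0000000)
q + ½dt·q⊗(0,ω), renormalized = (0.0325, 0.0150, -0.0225, 0.9991)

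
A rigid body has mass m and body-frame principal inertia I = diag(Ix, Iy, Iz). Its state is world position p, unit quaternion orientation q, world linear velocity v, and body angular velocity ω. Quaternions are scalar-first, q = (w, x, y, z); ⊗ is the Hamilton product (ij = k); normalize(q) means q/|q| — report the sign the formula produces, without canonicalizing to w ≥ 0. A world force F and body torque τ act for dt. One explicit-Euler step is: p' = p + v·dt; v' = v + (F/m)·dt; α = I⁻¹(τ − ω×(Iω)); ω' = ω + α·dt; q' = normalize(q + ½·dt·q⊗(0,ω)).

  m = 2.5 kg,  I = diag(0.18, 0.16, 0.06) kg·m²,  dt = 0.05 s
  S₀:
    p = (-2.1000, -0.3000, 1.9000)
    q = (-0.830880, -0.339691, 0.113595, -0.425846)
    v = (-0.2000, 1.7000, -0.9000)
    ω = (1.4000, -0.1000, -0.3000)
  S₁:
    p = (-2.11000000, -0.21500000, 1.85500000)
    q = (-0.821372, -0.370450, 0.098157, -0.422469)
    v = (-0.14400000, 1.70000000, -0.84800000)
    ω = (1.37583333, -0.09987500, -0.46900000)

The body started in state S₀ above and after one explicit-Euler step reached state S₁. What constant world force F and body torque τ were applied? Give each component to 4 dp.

F = (2.8000, 0.0000, 2.6000)
τ = (-0.0900, -0.0500, -0.2000)

Δv = v₁−v₀ = (0.05600000, 0.00000000, 0.05200000)
F = m·Δv/dt = (2.8000, 0.0000, 2.6000)
Δω = ω₁−ω₀ = (-0.02416667, 0.00012500, -0.16900000)
gyro term ω₀×Iω₀ = (-0.0030, -0.0504, 0.0028)
applied torque τ = (-0.0900, -0.0500, -0.2000)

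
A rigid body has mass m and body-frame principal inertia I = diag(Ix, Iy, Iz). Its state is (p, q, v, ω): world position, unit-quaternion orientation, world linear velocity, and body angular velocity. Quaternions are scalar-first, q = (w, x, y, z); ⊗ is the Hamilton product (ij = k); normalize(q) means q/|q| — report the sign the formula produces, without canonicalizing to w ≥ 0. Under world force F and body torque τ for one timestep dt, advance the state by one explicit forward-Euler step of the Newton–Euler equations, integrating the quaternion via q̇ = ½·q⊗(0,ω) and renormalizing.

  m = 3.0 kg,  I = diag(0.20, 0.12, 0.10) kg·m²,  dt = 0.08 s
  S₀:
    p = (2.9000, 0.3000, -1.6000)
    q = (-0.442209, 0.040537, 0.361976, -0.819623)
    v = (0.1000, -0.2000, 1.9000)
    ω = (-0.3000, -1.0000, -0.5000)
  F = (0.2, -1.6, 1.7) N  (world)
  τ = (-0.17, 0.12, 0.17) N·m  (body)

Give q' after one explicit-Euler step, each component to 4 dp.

2q̇ = q⊗(0,ω) = (-0.0356744, -0.8679483, 0.7083644, 0.2891603)
updated quaternion q' = (-0.4432, 0.0058, 0.3899, -0.8072)

q' = (-0.4432, 0.0058, 0.3899, -0.8072)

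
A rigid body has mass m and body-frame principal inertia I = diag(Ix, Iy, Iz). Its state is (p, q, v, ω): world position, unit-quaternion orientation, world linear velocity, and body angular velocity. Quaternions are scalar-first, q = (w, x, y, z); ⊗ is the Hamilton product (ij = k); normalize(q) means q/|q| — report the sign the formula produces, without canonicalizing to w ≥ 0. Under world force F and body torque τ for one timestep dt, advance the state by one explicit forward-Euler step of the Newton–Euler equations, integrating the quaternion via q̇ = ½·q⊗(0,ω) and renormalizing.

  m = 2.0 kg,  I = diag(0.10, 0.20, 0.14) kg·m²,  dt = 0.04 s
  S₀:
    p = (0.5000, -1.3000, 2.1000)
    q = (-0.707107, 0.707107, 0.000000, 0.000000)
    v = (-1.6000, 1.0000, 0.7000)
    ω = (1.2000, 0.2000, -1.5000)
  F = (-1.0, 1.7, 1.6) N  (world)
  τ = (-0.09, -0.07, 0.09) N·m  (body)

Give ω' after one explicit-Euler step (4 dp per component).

ω' = (1.1568, 0.1716, -1.4811)

precession coupling ω×(Iω) = (0.0180, 0.0720, 0.0240)
angular accel α = (-1.0800, -0.7100, 0.4714)
ω + α·dt = (1.1568, 0.1716, -1.4811)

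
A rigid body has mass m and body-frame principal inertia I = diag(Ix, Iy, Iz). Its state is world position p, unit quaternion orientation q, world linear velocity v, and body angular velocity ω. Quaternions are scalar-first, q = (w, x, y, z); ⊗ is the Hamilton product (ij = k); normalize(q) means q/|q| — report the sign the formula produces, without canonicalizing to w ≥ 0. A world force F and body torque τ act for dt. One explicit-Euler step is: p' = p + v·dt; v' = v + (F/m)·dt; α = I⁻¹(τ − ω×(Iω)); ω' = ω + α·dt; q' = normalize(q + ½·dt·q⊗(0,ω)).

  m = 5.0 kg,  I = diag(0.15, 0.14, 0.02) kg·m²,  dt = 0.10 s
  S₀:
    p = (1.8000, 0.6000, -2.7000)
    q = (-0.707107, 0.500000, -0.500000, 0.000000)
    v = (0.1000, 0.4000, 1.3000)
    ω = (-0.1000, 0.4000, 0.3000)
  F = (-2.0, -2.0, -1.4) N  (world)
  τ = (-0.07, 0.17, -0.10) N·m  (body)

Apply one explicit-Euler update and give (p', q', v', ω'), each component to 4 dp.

p' = (1.8100, 0.6400, -2.5700)
q' = (-0.6944, 0.4959, -0.5215, -0.0031)
v' = (0.0600, 0.3600, 1.2720)
ω' = (-0.1371, 0.5242, -0.2020)

precession coupling ω×(Iω) = (-0.0144, -0.0039, 0.0004)
angular accel α = (-0.3707, 1.2421, -5.0200)
new body rate ω' = (-0.1371, 0.5242, -0.2020)
2q̇ = q⊗(0,ω) = (0.2500000, -0.0792893, -0.4328428, -0.0621321)
updated quaternion q' = (-0.6944, 0.4959, -0.5215, -0.0031)
new position p' = (1.8100, 0.6400, -2.5700)
v + (F/m)dt = (0.0600, 0.3600, 1.2720)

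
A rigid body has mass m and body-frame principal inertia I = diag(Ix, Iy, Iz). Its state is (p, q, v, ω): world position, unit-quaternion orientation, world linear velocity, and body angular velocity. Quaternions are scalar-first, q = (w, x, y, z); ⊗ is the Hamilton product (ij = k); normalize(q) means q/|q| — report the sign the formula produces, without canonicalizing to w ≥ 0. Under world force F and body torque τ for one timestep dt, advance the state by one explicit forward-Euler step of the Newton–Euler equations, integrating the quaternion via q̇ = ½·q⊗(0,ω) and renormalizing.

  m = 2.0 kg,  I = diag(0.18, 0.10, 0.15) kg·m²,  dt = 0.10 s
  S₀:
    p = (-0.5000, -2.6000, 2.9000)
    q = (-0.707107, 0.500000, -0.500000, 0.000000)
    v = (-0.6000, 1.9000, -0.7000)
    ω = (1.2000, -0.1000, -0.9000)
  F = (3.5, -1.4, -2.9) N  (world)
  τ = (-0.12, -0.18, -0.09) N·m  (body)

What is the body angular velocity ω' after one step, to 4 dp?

precession coupling ω×(Iω) = (0.0045, -0.0324, 0.0096)
angular accel α = (-0.6917, -1.4760, -0.6640)
new body rate ω' = (1.1308, -0.2476, -0.9664)

ω' = (1.1308, -0.2476, -0.9664)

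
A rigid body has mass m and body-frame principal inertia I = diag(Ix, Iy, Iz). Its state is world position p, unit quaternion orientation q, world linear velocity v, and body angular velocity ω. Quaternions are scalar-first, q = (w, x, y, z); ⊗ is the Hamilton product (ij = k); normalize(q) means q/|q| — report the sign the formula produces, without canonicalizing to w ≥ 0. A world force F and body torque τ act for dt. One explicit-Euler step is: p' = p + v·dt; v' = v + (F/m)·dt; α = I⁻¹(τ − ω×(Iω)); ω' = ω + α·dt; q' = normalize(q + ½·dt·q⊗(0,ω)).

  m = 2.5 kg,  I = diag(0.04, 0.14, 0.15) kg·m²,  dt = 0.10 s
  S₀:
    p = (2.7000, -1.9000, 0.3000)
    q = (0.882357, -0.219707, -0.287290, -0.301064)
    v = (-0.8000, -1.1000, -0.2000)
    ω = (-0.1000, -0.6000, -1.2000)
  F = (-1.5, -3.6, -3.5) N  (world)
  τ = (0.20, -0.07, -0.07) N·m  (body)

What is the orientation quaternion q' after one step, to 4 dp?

q' = (0.8526, -0.2154, -0.3247, -0.3481)

q⊗(0,ω) = (-0.5556215, 0.0758739, -0.7629562, -0.9557332)
q' = normalize(q + ½dt·q⊗(0,ω)) = (0.8526, -0.2154, -0.3247, -0.3481)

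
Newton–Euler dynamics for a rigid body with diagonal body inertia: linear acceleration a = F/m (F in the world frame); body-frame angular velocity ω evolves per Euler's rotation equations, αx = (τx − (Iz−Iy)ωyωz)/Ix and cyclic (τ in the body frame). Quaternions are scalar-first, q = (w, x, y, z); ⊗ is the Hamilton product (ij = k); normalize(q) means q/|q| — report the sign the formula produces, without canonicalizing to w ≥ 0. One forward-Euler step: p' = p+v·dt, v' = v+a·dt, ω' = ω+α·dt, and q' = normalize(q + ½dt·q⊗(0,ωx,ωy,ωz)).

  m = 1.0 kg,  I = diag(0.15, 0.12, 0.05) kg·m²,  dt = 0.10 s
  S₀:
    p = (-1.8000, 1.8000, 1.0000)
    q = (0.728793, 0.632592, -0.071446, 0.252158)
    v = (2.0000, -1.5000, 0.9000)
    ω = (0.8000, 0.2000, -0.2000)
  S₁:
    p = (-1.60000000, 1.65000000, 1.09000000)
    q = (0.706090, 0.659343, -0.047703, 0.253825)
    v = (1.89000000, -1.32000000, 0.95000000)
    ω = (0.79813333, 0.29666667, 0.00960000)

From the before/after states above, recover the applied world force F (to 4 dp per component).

Δv = v₁−v₀ = (-0.11000000, 0.18000000, 0.05000000)
applied force F = (-1.1000, 1.8000, 0.5000)

F = (-1.1000, 1.8000, 0.5000)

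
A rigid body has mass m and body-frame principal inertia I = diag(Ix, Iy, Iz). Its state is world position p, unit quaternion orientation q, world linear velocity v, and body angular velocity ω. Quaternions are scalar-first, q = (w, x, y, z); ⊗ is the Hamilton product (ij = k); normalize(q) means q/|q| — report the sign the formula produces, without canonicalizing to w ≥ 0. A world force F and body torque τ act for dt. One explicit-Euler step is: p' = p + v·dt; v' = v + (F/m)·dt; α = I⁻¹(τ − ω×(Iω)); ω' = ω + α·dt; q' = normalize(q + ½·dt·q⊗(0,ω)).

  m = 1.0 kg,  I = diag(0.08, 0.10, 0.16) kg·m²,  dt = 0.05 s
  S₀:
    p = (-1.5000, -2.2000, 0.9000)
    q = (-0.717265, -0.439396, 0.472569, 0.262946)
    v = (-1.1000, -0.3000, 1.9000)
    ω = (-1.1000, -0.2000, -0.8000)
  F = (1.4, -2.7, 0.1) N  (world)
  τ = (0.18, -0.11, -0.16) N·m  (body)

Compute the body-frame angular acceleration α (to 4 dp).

precession coupling ω×(Iω) = (0.0096, -0.0704, 0.0044)
angular accel α = (2.1300, -0.3960, -1.0275)

α = (2.1300, -0.3960, -1.0275)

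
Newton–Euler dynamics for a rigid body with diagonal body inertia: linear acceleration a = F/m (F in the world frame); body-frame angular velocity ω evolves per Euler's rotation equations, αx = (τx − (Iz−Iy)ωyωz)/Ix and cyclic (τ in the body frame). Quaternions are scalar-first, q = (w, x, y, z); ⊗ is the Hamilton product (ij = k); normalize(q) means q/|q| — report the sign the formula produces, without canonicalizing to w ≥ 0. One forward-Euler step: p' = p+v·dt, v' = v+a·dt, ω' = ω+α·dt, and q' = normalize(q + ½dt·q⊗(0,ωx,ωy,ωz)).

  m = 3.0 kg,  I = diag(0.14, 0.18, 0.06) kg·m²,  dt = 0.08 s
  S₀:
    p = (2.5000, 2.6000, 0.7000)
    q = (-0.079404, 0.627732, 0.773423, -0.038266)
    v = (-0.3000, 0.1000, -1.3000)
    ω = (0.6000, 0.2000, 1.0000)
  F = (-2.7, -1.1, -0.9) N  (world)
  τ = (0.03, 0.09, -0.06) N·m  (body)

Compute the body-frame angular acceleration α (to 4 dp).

α = (0.3857, 0.2333, -1.0800)

precession coupling ω×(Iω) = (-0.0240, 0.0480, 0.0048)
angular accel α = (0.3857, 0.2333, -1.0800)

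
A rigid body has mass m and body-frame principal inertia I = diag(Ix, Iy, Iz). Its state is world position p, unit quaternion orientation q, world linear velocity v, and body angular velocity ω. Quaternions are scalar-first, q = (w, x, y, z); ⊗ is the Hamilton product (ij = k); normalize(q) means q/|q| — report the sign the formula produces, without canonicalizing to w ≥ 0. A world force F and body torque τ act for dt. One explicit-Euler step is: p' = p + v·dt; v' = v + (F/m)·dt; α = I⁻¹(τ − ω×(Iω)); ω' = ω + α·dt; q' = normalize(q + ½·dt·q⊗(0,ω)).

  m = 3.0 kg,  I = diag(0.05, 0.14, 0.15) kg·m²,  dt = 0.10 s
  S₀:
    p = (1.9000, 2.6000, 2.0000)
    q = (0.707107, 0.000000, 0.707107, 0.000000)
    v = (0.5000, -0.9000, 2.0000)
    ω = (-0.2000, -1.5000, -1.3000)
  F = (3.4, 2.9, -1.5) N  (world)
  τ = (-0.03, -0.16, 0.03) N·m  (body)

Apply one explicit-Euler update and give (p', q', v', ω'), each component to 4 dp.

gyro term ω×Iω = (0.0195, -0.0260, 0.0270)
angular accel α = (-0.9900, -0.9571, 0.0200)
new body rate ω' = (-0.2990, -1.5957, -1.2980)
q⊗(0,ω) = (1.0606605, -1.0606605, -1.0606605, -0.7778177)
updated quaternion q' = (0.7564, -0.0528, 0.6508, -0.0387)
a = (1.1333, 0.9667, -0.5000)
p + v·dt = (1.9500, 2.5100, 2.2000)
v + (F/m)dt = (0.6133, -0.8033, 1.9500)

p' = (1.9500, 2.5100, 2.2000)
q' = (0.7564, -0.0528, 0.6508, -0.0387)
v' = (0.6133, -0.8033, 1.9500)
ω' = (-0.2990, -1.5957, -1.2980)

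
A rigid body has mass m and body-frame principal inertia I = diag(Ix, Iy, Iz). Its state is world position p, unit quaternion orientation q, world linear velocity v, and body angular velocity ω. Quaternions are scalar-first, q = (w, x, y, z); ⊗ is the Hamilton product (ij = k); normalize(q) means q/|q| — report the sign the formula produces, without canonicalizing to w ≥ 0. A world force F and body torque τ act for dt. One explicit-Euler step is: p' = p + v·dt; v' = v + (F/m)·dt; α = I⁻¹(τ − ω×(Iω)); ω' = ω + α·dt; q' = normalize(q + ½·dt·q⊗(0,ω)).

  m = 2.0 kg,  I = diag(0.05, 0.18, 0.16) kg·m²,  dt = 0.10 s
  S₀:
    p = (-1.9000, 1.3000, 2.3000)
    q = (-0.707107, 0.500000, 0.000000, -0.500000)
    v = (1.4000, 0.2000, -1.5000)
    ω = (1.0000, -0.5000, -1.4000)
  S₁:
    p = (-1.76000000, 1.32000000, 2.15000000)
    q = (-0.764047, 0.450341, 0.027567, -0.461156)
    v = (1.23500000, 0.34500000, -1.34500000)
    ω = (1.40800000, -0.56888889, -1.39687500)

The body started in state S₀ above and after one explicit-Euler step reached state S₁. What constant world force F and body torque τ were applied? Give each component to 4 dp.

F = (-3.3000, 2.9000, 3.1000)
τ = (0.1900, 0.0300, -0.0600)

rate change Δω = (0.40800000, -0.06888889, 0.00312500)
I·α + gyro = (0.1900, 0.0300, -0.0600)
velocity change Δv = (-0.16500000, 0.14500000, 0.15500000)
F = m·Δv/dt = (-3.3000, 2.9000, 3.1000)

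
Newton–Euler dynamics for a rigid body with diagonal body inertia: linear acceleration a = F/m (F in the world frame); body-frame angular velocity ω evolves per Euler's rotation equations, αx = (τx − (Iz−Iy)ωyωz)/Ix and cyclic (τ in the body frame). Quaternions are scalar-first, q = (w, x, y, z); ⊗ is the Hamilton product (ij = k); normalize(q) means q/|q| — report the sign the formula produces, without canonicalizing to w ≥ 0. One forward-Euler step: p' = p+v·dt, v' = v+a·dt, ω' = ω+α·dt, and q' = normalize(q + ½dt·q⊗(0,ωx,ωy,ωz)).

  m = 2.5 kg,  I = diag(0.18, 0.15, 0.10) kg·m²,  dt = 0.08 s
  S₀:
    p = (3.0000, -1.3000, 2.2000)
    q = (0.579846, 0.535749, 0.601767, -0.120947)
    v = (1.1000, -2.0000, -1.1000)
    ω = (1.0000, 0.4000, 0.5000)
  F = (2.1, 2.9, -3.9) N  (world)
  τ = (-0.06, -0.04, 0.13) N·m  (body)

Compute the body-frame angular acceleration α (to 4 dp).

gyro term ω×Iω = (-0.0100, 0.0400, -0.0120)
α = I⁻¹(τ − ω×Iω) = (-0.2778, -0.5333, 1.4200)

α = (-0.2778, -0.5333, 1.4200)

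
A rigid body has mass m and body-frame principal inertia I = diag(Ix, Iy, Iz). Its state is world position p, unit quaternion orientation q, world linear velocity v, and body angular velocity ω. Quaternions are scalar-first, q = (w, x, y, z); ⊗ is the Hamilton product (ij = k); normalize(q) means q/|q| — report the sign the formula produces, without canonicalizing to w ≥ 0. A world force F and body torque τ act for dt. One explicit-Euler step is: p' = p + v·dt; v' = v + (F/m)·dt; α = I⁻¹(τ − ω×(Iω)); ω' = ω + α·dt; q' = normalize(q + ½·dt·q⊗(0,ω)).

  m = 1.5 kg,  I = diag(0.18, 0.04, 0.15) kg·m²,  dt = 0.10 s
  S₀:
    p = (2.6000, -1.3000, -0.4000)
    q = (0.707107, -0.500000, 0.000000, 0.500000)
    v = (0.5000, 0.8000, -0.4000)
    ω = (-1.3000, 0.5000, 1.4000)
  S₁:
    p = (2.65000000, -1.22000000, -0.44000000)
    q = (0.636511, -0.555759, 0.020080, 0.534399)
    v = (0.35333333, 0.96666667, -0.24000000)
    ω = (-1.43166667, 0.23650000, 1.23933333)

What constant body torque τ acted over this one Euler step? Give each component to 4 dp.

ω₁ − ω₀ = (-0.13166667, -0.26350000, -0.16066667)
precession coupling = (0.0770, -0.0546, 0.0910)
τ = I·(Δω/dt) + ω₀×(Iω₀) = (-0.1600, -0.1600, -0.1500)

τ = (-0.1600, -0.1600, -0.1500)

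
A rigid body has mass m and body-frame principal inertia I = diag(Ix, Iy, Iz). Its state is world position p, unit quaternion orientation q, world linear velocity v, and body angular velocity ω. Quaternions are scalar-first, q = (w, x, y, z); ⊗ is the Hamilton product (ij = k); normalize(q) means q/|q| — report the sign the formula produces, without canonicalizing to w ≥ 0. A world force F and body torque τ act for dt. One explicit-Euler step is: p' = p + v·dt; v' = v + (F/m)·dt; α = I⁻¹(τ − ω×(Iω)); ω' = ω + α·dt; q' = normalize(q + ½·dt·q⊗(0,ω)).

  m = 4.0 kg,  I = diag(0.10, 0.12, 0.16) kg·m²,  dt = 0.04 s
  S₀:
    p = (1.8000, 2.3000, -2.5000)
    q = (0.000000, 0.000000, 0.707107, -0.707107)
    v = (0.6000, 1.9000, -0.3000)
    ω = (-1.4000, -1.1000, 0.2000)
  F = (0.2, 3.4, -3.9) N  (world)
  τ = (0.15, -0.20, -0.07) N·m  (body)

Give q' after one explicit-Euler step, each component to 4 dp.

Hamilton product q⊗(0,ω) = (0.9192391, -0.6363963, 0.9899498, 0.9899498)
q' = normalize(q + ½dt·q⊗(0,ω)) = (0.0184, -0.0127, 0.7264, -0.6869)

q' = (0.0184, -0.0127, 0.7264, -0.6869)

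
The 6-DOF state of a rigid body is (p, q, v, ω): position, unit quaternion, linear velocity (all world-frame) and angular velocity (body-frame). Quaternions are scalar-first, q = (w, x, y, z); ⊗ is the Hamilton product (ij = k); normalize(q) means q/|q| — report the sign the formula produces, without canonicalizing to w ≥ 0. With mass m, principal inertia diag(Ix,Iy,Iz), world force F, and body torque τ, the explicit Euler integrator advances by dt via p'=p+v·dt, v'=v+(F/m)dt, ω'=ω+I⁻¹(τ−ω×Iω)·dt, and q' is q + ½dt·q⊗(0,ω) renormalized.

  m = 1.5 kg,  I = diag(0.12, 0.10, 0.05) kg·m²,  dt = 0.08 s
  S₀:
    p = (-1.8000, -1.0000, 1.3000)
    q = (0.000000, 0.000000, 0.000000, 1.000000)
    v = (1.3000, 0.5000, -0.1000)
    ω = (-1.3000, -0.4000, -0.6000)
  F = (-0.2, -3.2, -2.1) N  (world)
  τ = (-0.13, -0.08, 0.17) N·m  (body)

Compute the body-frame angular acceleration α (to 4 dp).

precession coupling ω×(Iω) = (-0.0120, 0.0546, -0.0104)
(τ − ω×Iω)/I = (-0.9833, -1.3460, 3.6080)

α = (-0.9833, -1.3460, 3.6080)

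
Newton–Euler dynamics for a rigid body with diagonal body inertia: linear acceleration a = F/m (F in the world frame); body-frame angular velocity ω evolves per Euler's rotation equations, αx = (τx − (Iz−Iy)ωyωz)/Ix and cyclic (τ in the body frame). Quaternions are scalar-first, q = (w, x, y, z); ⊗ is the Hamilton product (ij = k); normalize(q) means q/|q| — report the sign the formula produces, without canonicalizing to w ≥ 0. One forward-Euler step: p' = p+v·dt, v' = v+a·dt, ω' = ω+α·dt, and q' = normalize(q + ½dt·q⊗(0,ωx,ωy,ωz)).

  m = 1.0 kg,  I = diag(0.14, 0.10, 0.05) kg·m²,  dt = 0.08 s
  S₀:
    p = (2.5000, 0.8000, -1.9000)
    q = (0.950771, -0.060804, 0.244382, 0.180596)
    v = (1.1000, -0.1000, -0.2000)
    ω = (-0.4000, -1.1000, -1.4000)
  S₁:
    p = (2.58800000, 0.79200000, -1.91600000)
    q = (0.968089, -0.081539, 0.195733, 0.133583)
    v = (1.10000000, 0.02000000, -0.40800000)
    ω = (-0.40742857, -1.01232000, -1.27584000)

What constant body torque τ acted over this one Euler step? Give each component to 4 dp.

rate change Δω = (-0.00742857, 0.08768000, 0.12416000)
gyro term ω₀×Iω₀ = (-0.0770, 0.0504, -0.0176)
τ = I·(Δω/dt) + ω₀×(Iω₀) = (-0.0900, 0.1600, 0.0600)

τ = (-0.0900, 0.1600, 0.0600)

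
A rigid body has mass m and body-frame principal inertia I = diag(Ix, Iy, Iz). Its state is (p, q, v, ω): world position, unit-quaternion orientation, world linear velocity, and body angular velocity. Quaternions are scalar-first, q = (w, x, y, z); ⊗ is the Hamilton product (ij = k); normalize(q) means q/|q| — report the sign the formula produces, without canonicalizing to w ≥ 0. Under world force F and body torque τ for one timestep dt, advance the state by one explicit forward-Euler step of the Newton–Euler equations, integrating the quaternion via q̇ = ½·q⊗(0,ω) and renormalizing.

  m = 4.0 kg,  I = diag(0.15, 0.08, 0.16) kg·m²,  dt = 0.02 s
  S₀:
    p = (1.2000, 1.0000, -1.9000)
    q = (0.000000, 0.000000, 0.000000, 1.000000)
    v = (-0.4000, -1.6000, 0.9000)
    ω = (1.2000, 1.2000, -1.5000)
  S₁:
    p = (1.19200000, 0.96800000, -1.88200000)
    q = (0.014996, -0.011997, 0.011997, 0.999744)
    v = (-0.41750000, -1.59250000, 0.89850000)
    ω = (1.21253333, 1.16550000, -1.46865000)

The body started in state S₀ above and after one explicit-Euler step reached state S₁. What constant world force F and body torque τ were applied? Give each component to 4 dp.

F = (-3.5000, 1.5000, -0.3000)
τ = (-0.0500, -0.1200, 0.1500)

Δv = v₁−v₀ = (-0.01750000, 0.00750000, -0.00150000)
m·(v₁−v₀)/dt = (-3.5000, 1.5000, -0.3000)
Δω = ω₁−ω₀ = (0.01253333, -0.03450000, 0.03135000)
precession coupling = (-0.1440, 0.0180, -0.1008)
I·α + gyro = (-0.0500, -0.1200, 0.1500)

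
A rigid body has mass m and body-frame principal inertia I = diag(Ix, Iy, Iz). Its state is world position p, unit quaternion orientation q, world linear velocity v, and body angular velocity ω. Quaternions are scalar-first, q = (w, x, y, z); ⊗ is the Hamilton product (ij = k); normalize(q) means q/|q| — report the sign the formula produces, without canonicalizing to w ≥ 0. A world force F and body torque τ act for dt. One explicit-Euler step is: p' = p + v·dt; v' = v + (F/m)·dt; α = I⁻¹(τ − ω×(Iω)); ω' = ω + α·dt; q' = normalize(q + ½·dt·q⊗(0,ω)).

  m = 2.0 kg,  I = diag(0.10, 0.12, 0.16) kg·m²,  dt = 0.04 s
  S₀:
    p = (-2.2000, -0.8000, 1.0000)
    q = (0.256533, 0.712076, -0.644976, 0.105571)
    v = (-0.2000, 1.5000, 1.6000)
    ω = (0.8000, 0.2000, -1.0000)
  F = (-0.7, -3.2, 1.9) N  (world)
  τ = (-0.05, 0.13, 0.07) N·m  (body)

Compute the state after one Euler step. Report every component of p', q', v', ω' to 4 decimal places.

p' = (-2.2080, -0.7400, 1.0640)
q' = (0.2497, 0.7284, -0.6278, 0.1136)
v' = (-0.2140, 1.4360, 1.6380)
ω' = (0.7832, 0.2273, -0.9833)

a = F/m = (-0.3500, -1.6000, 0.9500)
p' = p + v·dt = (-2.2080, -0.7400, 1.0640)
v + (F/m)dt = (-0.2140, 1.4360, 1.6380)
gyro term ω×Iω = (-0.0080, 0.0480, 0.0032)
α = I⁻¹(τ − ω×Iω) = (-0.4200, 0.6833, 0.4175)
new body rate ω' = (0.7832, 0.2273, -0.9833)
Hamilton product q⊗(0,ω) = (-0.3350946, 0.8290882, 0.8478394, 0.4018630)
updated quaternion q' = (0.2497, 0.7284, -0.6278, 0.1136)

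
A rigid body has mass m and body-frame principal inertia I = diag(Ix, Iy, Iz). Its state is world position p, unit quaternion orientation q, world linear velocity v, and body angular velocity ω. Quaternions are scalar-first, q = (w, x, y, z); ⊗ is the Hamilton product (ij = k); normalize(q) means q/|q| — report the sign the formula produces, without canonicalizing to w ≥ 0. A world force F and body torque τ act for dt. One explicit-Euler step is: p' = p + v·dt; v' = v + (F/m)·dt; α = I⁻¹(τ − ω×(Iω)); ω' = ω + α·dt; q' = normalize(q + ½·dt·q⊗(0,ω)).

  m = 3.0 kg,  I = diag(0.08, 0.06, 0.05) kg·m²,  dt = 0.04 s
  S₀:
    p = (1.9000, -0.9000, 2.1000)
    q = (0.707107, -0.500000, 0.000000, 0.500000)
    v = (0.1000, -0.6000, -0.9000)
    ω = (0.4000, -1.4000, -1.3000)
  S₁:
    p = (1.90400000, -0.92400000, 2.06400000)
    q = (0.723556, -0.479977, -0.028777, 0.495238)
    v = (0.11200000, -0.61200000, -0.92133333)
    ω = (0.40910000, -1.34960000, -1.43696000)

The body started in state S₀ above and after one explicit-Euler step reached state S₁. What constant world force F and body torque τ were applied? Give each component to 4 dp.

ω₁ − ω₀ = (0.00910000, 0.05040000, -0.13696000)
precession coupling = (-0.0182, -0.0156, 0.0112)
applied torque τ = (0.0000, 0.0600, -0.1600)
velocity change Δv = (0.01200000, -0.01200000, -0.02133333)
m·(v₁−v₀)/dt = (0.9000, -0.9000, -1.6000)

F = (0.9000, -0.9000, -1.6000)
τ = (0.0000, 0.0600, -0.1600)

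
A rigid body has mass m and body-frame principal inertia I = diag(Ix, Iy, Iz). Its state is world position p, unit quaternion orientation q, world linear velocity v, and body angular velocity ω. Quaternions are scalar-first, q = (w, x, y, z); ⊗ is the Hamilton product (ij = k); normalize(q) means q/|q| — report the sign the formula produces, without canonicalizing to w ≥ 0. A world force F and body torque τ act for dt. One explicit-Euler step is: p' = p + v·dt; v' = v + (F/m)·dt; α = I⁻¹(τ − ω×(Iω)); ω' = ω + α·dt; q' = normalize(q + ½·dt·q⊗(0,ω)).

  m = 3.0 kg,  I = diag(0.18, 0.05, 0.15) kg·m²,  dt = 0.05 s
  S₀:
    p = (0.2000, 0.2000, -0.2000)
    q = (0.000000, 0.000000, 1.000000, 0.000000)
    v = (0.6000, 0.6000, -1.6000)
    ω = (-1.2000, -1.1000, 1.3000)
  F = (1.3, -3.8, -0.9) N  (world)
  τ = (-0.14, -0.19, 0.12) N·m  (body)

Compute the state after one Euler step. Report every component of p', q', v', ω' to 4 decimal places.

p' = (0.2300, 0.2300, -0.2800)
q' = (0.0275, 0.0325, 0.9986, 0.0300)
v' = (0.6217, 0.5367, -1.6150)
ω' = (-1.1992, -1.2432, 1.3972)

precession coupling ω×(Iω) = (-0.1430, -0.0468, -0.1716)
α = I⁻¹(τ − ω×Iω) = (0.0167, -2.8640, 1.9440)
ω + α·dt = (-1.1992, -1.2432, 1.3972)
2q̇ = q⊗(0,ω) = (1.1000000, 1.3000000, 0.0000000, 1.2000000)
q + ½dt·q⊗(0,ω), renormalized = (0.0275, 0.0325, 0.9986, 0.0300)
a = F/m = (0.4333, -1.2667, -0.3000)
p + v·dt = (0.2300, 0.2300, -0.2800)
new velocity v' = (0.6217, 0.5367, -1.6150)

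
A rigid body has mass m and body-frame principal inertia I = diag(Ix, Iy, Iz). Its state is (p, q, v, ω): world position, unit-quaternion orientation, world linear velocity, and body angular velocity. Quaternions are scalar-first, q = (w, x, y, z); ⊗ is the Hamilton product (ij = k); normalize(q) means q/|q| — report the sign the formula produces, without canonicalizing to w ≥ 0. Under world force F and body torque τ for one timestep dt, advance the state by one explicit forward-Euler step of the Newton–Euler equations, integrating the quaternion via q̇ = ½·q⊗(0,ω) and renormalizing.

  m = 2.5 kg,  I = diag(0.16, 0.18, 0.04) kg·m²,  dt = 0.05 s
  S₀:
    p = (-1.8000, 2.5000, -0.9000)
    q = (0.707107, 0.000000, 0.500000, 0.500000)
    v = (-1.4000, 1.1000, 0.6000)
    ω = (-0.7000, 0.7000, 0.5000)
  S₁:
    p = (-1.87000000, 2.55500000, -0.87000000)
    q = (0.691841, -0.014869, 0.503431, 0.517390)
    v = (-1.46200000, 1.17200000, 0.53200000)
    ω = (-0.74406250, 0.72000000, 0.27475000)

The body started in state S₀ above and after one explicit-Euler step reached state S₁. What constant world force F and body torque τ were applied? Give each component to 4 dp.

ω₁ − ω₀ = (-0.04406250, 0.02000000, -0.22525000)
precession coupling = (-0.0490, -0.0420, -0.0098)
applied torque τ = (-0.1900, 0.0300, -0.1900)
v₁ − v₀ = (-0.06200000, 0.07200000, -0.06800000)
applied force F = (-3.1000, 3.6000, -3.4000)

F = (-3.1000, 3.6000, -3.4000)
τ = (-0.1900, 0.0300, -0.1900)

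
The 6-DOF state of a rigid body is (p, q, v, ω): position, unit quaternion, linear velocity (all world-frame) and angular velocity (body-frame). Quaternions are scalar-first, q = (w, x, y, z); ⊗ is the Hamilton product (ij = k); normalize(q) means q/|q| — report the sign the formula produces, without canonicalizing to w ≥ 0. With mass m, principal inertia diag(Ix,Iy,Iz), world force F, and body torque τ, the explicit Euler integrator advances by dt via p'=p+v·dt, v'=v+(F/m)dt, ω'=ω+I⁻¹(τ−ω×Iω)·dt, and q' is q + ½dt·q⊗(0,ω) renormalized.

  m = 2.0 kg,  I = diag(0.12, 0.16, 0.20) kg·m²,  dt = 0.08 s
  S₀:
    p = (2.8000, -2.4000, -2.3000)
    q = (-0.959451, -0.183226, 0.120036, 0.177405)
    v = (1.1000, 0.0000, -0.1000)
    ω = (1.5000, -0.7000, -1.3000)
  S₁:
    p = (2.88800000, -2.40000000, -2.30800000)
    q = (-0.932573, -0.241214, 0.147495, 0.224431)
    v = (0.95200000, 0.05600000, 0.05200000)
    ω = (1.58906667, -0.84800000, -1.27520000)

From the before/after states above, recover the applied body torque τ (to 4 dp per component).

τ = (0.1700, -0.1400, 0.0200)

rate change Δω = (0.08906667, -0.14800000, 0.02480000)
ω₀×(Iω₀) = (0.0364, 0.1560, -0.0420)
τ = I·(Δω/dt) + ω₀×(Iω₀) = (0.1700, -0.1400, 0.0200)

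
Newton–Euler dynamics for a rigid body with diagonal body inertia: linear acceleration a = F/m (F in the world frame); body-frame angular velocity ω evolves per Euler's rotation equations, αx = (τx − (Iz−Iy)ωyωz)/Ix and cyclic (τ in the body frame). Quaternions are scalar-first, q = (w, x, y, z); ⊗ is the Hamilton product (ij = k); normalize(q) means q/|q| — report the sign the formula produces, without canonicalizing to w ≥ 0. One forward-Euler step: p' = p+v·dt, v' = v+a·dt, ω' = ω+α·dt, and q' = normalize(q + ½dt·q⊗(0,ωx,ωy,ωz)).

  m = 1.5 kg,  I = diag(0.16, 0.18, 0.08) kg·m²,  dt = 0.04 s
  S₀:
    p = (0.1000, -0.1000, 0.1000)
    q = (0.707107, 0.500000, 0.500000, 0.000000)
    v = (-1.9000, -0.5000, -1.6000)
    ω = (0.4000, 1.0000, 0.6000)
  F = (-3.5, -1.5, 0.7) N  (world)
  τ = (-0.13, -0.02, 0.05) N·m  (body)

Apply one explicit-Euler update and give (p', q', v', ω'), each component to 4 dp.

ω×(Iω) gyroscopic = (-0.0600, 0.0192, 0.0080)
α = I⁻¹(τ − ω×Iω) = (-0.4375, -0.2178, 0.5250)
new body rate ω' = (0.3825, 0.9913, 0.6210)
Hamilton product q⊗(0,ω) = (-0.7000000, 0.5828428, 0.4071070, 0.7242642)
q' = normalize(q + ½dt·q⊗(0,ω)) = (0.6929, 0.5115, 0.5080, 0.0145)
a = F/m = (-2.3333, -1.0000, 0.4667)
p + v·dt = (0.0240, -0.1200, 0.0360)
v + (F/m)dt = (-1.9933, -0.5400, -1.5813)

p' = (0.0240, -0.1200, 0.0360)
q' = (0.6929, 0.5115, 0.5080, 0.0145)
v' = (-1.9933, -0.5400, -1.5813)
ω' = (0.3825, 0.9913, 0.6210)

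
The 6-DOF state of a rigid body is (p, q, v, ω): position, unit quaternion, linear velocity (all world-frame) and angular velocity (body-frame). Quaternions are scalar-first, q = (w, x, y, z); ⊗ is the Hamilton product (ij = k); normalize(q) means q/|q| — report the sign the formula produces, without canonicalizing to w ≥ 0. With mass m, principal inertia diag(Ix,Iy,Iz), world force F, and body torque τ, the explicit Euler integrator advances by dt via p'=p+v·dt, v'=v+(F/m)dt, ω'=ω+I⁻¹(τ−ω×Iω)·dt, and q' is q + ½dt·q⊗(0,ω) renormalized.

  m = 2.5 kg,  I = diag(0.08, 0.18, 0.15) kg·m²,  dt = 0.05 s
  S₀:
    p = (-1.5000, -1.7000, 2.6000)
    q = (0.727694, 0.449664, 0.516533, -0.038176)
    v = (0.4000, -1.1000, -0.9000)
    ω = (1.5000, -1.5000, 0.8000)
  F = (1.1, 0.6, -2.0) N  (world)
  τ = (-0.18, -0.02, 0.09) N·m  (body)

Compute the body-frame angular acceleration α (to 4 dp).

α = (-2.7000, 0.3556, 2.1000)

ω×(Iω) gyroscopic = (0.0360, -0.0840, -0.2250)
α = I⁻¹(τ − ω×Iω) = (-2.7000, 0.3556, 2.1000)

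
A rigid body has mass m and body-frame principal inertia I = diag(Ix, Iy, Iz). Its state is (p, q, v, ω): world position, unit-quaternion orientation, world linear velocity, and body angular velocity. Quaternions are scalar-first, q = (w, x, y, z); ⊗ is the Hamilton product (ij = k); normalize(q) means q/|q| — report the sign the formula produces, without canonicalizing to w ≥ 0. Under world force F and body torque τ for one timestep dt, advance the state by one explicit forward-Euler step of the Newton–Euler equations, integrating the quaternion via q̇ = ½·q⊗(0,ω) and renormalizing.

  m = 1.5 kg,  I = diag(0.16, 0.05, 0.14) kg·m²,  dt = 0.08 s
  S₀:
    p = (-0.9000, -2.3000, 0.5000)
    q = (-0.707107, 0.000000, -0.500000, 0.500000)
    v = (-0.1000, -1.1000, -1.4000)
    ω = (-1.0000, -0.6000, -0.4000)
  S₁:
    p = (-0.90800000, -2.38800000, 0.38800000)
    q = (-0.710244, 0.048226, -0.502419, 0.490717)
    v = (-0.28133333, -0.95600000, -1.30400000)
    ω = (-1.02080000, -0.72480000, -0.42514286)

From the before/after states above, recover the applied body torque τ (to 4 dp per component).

τ = (-0.0200, -0.0700, -0.1100)

Δω = ω₁−ω₀ = (-0.02080000, -0.12480000, -0.02514286)
precession coupling = (0.0216, 0.0080, -0.0660)
applied torque τ = (-0.0200, -0.0700, -0.1100)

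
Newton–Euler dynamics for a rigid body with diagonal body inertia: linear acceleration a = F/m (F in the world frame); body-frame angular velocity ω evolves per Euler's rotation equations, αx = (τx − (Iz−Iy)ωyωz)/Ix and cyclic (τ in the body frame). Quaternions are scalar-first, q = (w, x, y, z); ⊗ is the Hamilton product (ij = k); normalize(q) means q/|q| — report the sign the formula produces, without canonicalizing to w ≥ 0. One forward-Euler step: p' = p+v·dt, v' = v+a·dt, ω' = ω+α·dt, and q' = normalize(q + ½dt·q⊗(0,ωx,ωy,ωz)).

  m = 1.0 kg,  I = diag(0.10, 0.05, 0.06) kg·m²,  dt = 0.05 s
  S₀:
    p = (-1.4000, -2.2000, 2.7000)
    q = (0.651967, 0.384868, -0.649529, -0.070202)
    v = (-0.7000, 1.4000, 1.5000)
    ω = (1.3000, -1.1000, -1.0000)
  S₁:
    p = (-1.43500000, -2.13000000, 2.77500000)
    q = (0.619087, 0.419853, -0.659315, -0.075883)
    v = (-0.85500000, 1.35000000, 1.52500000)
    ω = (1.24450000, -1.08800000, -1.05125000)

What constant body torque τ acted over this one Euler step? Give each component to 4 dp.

τ = (-0.1000, -0.0400, 0.0100)

ω₁ − ω₀ = (-0.05550000, 0.01200000, -0.05125000)
I·α + gyro = (-0.1000, -0.0400, 0.0100)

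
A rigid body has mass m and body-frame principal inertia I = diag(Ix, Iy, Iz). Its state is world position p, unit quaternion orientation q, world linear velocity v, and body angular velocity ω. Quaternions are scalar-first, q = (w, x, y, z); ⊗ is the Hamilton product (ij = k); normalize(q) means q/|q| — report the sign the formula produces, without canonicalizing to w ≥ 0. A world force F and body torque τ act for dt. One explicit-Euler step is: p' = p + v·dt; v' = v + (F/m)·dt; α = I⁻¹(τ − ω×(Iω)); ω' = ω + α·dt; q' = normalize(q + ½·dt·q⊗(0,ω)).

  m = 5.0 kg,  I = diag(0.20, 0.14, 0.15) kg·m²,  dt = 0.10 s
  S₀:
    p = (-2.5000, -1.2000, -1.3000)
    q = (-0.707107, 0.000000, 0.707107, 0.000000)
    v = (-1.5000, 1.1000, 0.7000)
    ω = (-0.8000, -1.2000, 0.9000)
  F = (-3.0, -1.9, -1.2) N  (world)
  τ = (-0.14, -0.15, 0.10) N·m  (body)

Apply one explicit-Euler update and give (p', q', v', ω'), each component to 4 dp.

linear accel F/m = (-0.6000, -0.3800, -0.2400)
new position p' = (-2.6500, -1.0900, -1.2300)
v' = v + a·dt = (-1.5600, 1.0620, 0.6760)
angular accel α = (-0.6460, -0.8143, 1.0507)
ω + α·dt = (-0.8646, -1.2814, 1.0051)
Hamilton product q⊗(0,ω) = (0.8485284, 1.2020819, 0.8485284, -0.0707107)
q' = normalize(q + ½dt·q⊗(0,ω)) = (-0.6623, 0.0599, 0.7468, -0.0035)

p' = (-2.6500, -1.0900, -1.2300)
q' = (-0.6623, 0.0599, 0.7468, -0.0035)
v' = (-1.5600, 1.0620, 0.6760)
ω' = (-0.8646, -1.2814, 1.0051)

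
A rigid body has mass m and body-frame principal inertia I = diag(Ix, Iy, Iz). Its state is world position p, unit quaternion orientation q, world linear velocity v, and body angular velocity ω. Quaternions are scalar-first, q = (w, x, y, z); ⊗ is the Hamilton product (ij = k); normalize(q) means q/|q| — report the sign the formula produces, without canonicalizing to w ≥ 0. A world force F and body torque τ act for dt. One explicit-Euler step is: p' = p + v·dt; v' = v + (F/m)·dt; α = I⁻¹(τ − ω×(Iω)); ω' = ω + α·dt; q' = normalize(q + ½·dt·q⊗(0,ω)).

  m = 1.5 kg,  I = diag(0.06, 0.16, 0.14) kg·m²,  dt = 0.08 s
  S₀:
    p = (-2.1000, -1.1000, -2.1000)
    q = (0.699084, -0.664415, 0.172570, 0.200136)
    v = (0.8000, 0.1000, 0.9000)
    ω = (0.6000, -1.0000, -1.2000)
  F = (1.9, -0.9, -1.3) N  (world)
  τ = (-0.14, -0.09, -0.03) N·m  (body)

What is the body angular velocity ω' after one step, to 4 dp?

precession coupling ω×(Iω) = (-0.0240, 0.0576, -0.0600)
α = I⁻¹(τ − ω×Iω) = (-1.9333, -0.9225, 0.2143)
new body rate ω' = (0.4453, -1.0738, -1.1829)

ω' = (0.4453, -1.0738, -1.1829)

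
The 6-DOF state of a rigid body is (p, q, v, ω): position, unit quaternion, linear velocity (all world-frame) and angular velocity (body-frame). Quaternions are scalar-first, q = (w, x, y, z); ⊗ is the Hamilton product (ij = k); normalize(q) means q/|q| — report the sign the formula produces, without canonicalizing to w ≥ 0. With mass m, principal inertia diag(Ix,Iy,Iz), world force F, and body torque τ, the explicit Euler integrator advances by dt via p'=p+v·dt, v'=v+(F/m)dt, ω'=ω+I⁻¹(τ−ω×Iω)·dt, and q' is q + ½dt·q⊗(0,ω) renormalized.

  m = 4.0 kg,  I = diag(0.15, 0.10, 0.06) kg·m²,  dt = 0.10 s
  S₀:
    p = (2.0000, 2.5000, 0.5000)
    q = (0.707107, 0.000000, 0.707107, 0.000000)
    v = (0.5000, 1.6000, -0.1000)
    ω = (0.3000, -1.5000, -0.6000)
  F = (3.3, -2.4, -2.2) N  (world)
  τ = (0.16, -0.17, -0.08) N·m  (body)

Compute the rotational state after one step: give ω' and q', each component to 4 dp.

ω×(Iω) gyroscopic = (-0.0360, -0.0162, 0.0225)
α = I⁻¹(τ − ω×Iω) = (1.3067, -1.5380, -1.7083)
ω + α·dt = (0.4307, -1.6538, -0.7708)
2q̇ = q⊗(0,ω) = (1.0606605, -0.2121321, -1.0606605, -0.6363963)
updated quaternion q' = (0.7576, -0.0106, 0.6519, -0.0317)

ω' = (0.4307, -1.6538, -0.7708)
q' = (0.7576, -0.0106, 0.6519, -0.0317)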